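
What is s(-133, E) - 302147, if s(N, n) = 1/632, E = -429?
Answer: -190956903/632 ≈ -3.0215e+5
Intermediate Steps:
s(N, n) = 1/632
s(-133, E) - 302147 = 1/632 - 302147 = -190956903/632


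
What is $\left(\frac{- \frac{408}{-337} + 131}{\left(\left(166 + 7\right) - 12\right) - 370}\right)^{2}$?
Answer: $\frac{5499025}{13741849} \approx 0.40017$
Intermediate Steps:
$\left(\frac{- \frac{408}{-337} + 131}{\left(\left(166 + 7\right) - 12\right) - 370}\right)^{2} = \left(\frac{\left(-408\right) \left(- \frac{1}{337}\right) + 131}{\left(173 - 12\right) - 370}\right)^{2} = \left(\frac{\frac{408}{337} + 131}{161 - 370}\right)^{2} = \left(\frac{44555}{337 \left(-209\right)}\right)^{2} = \left(\frac{44555}{337} \left(- \frac{1}{209}\right)\right)^{2} = \left(- \frac{2345}{3707}\right)^{2} = \frac{5499025}{13741849}$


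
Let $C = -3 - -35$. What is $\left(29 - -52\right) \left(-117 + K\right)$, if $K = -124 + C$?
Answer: $-16929$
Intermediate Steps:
$C = 32$ ($C = -3 + 35 = 32$)
$K = -92$ ($K = -124 + 32 = -92$)
$\left(29 - -52\right) \left(-117 + K\right) = \left(29 - -52\right) \left(-117 - 92\right) = \left(29 + 52\right) \left(-209\right) = 81 \left(-209\right) = -16929$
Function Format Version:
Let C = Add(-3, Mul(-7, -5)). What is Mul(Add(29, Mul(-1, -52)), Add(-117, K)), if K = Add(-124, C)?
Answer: -16929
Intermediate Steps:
C = 32 (C = Add(-3, 35) = 32)
K = -92 (K = Add(-124, 32) = -92)
Mul(Add(29, Mul(-1, -52)), Add(-117, K)) = Mul(Add(29, Mul(-1, -52)), Add(-117, -92)) = Mul(Add(29, 52), -209) = Mul(81, -209) = -16929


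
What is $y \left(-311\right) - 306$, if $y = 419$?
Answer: $-130615$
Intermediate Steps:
$y \left(-311\right) - 306 = 419 \left(-311\right) - 306 = -130309 - 306 = -130615$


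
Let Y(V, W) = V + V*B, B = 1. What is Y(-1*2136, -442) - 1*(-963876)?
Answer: 959604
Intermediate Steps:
Y(V, W) = 2*V (Y(V, W) = V + V*1 = V + V = 2*V)
Y(-1*2136, -442) - 1*(-963876) = 2*(-1*2136) - 1*(-963876) = 2*(-2136) + 963876 = -4272 + 963876 = 959604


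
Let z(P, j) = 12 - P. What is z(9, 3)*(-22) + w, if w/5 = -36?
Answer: -246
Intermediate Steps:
w = -180 (w = 5*(-36) = -180)
z(9, 3)*(-22) + w = (12 - 1*9)*(-22) - 180 = (12 - 9)*(-22) - 180 = 3*(-22) - 180 = -66 - 180 = -246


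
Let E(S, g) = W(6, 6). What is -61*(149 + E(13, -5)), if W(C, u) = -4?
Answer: -8845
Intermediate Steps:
E(S, g) = -4
-61*(149 + E(13, -5)) = -61*(149 - 4) = -61*145 = -8845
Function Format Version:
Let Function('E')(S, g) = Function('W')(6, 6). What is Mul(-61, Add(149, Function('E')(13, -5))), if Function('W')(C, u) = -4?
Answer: -8845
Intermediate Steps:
Function('E')(S, g) = -4
Mul(-61, Add(149, Function('E')(13, -5))) = Mul(-61, Add(149, -4)) = Mul(-61, 145) = -8845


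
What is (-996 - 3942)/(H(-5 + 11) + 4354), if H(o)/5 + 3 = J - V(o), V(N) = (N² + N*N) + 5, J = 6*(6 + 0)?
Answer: -823/689 ≈ -1.1945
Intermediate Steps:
J = 36 (J = 6*6 = 36)
V(N) = 5 + 2*N² (V(N) = (N² + N²) + 5 = 2*N² + 5 = 5 + 2*N²)
H(o) = 140 - 10*o² (H(o) = -15 + 5*(36 - (5 + 2*o²)) = -15 + 5*(36 + (-5 - 2*o²)) = -15 + 5*(31 - 2*o²) = -15 + (155 - 10*o²) = 140 - 10*o²)
(-996 - 3942)/(H(-5 + 11) + 4354) = (-996 - 3942)/((140 - 10*(-5 + 11)²) + 4354) = -4938/((140 - 10*6²) + 4354) = -4938/((140 - 10*36) + 4354) = -4938/((140 - 360) + 4354) = -4938/(-220 + 4354) = -4938/4134 = -4938*1/4134 = -823/689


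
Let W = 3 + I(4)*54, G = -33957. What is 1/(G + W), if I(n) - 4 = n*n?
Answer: -1/32874 ≈ -3.0419e-5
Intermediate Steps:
I(n) = 4 + n² (I(n) = 4 + n*n = 4 + n²)
W = 1083 (W = 3 + (4 + 4²)*54 = 3 + (4 + 16)*54 = 3 + 20*54 = 3 + 1080 = 1083)
1/(G + W) = 1/(-33957 + 1083) = 1/(-32874) = -1/32874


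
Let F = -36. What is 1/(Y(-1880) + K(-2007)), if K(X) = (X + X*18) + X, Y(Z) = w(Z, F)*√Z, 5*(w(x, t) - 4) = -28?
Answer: -50175/2014030516 + I*√470/503507629 ≈ -2.4913e-5 + 4.3057e-8*I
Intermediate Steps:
w(x, t) = -8/5 (w(x, t) = 4 + (⅕)*(-28) = 4 - 28/5 = -8/5)
Y(Z) = -8*√Z/5
K(X) = 20*X (K(X) = (X + 18*X) + X = 19*X + X = 20*X)
1/(Y(-1880) + K(-2007)) = 1/(-16*I*√470/5 + 20*(-2007)) = 1/(-16*I*√470/5 - 40140) = 1/(-40140 - 16*I*√470/5)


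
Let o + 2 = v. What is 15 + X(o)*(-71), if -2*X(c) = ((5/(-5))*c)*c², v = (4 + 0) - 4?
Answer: 299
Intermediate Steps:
v = 0 (v = 4 - 4 = 0)
o = -2 (o = -2 + 0 = -2)
X(c) = c³/2 (X(c) = -(5/(-5))*c*c²/2 = -(5*(-⅕))*c*c²/2 = -(-c)*c²/2 = -(-1)*c³/2 = c³/2)
15 + X(o)*(-71) = 15 + ((½)*(-2)³)*(-71) = 15 + ((½)*(-8))*(-71) = 15 - 4*(-71) = 15 + 284 = 299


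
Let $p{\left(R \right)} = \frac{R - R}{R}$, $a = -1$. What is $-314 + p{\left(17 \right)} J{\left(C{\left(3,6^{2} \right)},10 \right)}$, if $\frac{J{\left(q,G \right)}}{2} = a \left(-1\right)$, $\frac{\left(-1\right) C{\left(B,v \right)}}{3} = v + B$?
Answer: $-314$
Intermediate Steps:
$C{\left(B,v \right)} = - 3 B - 3 v$ ($C{\left(B,v \right)} = - 3 \left(v + B\right) = - 3 \left(B + v\right) = - 3 B - 3 v$)
$p{\left(R \right)} = 0$ ($p{\left(R \right)} = \frac{0}{R} = 0$)
$J{\left(q,G \right)} = 2$ ($J{\left(q,G \right)} = 2 \left(\left(-1\right) \left(-1\right)\right) = 2 \cdot 1 = 2$)
$-314 + p{\left(17 \right)} J{\left(C{\left(3,6^{2} \right)},10 \right)} = -314 + 0 \cdot 2 = -314 + 0 = -314$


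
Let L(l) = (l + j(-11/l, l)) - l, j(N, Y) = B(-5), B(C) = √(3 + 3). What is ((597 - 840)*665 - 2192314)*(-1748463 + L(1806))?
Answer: 4115722791867 - 2353909*√6 ≈ 4.1157e+12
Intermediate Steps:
B(C) = √6
j(N, Y) = √6
L(l) = √6 (L(l) = (l + √6) - l = √6)
((597 - 840)*665 - 2192314)*(-1748463 + L(1806)) = ((597 - 840)*665 - 2192314)*(-1748463 + √6) = (-243*665 - 2192314)*(-1748463 + √6) = (-161595 - 2192314)*(-1748463 + √6) = -2353909*(-1748463 + √6) = 4115722791867 - 2353909*√6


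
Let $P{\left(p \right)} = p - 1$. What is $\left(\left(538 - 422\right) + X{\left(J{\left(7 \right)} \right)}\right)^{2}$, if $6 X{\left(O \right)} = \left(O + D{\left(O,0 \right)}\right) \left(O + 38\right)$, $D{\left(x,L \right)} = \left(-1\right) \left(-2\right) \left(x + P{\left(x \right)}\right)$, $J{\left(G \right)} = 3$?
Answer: $\frac{1510441}{36} \approx 41957.0$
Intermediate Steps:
$P{\left(p \right)} = -1 + p$
$D{\left(x,L \right)} = -2 + 4 x$ ($D{\left(x,L \right)} = \left(-1\right) \left(-2\right) \left(x + \left(-1 + x\right)\right) = 2 \left(-1 + 2 x\right) = -2 + 4 x$)
$X{\left(O \right)} = \frac{\left(-2 + 5 O\right) \left(38 + O\right)}{6}$ ($X{\left(O \right)} = \frac{\left(O + \left(-2 + 4 O\right)\right) \left(O + 38\right)}{6} = \frac{\left(-2 + 5 O\right) \left(38 + O\right)}{6}$)
$\left(\left(538 - 422\right) + X{\left(J{\left(7 \right)} \right)}\right)^{2} = \left(\left(538 - 422\right) + \left(- \frac{38}{3} + \frac{5 \cdot 3^{2}}{6} + \frac{94}{3} \cdot 3\right)\right)^{2} = \left(\left(538 - 422\right) + \left(- \frac{38}{3} + \frac{5}{6} \cdot 9 + 94\right)\right)^{2} = \left(116 + \left(- \frac{38}{3} + \frac{15}{2} + 94\right)\right)^{2} = \left(116 + \frac{533}{6}\right)^{2} = \left(\frac{1229}{6}\right)^{2} = \frac{1510441}{36}$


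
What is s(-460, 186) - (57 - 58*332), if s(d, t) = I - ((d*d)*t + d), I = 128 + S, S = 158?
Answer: -39337655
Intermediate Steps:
I = 286 (I = 128 + 158 = 286)
s(d, t) = 286 - d - t*d**2 (s(d, t) = 286 - ((d*d)*t + d) = 286 - (d**2*t + d) = 286 - (t*d**2 + d) = 286 - (d + t*d**2) = 286 + (-d - t*d**2) = 286 - d - t*d**2)
s(-460, 186) - (57 - 58*332) = (286 - 1*(-460) - 1*186*(-460)**2) - (57 - 58*332) = (286 + 460 - 1*186*211600) - (57 - 19256) = (286 + 460 - 39357600) - 1*(-19199) = -39356854 + 19199 = -39337655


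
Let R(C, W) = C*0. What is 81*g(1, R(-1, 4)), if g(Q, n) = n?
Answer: 0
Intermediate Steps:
R(C, W) = 0
81*g(1, R(-1, 4)) = 81*0 = 0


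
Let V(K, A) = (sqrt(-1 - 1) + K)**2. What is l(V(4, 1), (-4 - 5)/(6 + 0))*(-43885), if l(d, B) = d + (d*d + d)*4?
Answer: -15008670 - 41076360*I*sqrt(2) ≈ -1.5009e+7 - 5.8091e+7*I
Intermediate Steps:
V(K, A) = (K + I*sqrt(2))**2 (V(K, A) = (sqrt(-2) + K)**2 = (I*sqrt(2) + K)**2 = (K + I*sqrt(2))**2)
l(d, B) = 4*d**2 + 5*d (l(d, B) = d + (d**2 + d)*4 = d + (d + d**2)*4 = d + (4*d + 4*d**2) = 4*d**2 + 5*d)
l(V(4, 1), (-4 - 5)/(6 + 0))*(-43885) = ((4 + I*sqrt(2))**2*(5 + 4*(4 + I*sqrt(2))**2))*(-43885) = -43885*(4 + I*sqrt(2))**2*(5 + 4*(4 + I*sqrt(2))**2)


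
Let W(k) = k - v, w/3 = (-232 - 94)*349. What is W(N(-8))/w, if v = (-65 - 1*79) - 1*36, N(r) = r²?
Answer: -122/170661 ≈ -0.00071487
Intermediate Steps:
w = -341322 (w = 3*((-232 - 94)*349) = 3*(-326*349) = 3*(-113774) = -341322)
v = -180 (v = (-65 - 79) - 36 = -144 - 36 = -180)
W(k) = 180 + k (W(k) = k - 1*(-180) = k + 180 = 180 + k)
W(N(-8))/w = (180 + (-8)²)/(-341322) = (180 + 64)*(-1/341322) = 244*(-1/341322) = -122/170661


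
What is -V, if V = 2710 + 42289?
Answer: -44999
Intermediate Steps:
V = 44999
-V = -1*44999 = -44999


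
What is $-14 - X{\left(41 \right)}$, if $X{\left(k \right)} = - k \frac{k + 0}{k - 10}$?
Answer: $\frac{1247}{31} \approx 40.226$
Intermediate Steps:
$X{\left(k \right)} = - \frac{k^{2}}{-10 + k}$ ($X{\left(k \right)} = - k \frac{k}{-10 + k} = - \frac{k^{2}}{-10 + k}$)
$-14 - X{\left(41 \right)} = -14 - - \frac{41^{2}}{-10 + 41} = -14 - \left(-1\right) 1681 \cdot \frac{1}{31} = -14 - - \frac{1681}{31} = -14 + \frac{1681}{31} = \frac{1247}{31}$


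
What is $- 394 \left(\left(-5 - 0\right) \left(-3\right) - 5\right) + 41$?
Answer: $-3899$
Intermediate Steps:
$- 394 \left(\left(-5 - 0\right) \left(-3\right) - 5\right) + 41 = - 394 \left(\left(-5 + 0\right) \left(-3\right) - 5\right) + 41 = - 394 \left(\left(-5\right) \left(-3\right) - 5\right) + 41 = - 394 \left(15 - 5\right) + 41 = \left(-394\right) 10 + 41 = -3940 + 41 = -3899$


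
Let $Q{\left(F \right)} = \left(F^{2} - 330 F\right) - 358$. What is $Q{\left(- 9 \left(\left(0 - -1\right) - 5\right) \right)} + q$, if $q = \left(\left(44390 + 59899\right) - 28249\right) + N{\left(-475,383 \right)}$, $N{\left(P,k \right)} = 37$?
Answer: $65135$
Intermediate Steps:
$Q{\left(F \right)} = -358 + F^{2} - 330 F$
$q = 76077$ ($q = \left(\left(44390 + 59899\right) - 28249\right) + 37 = \left(104289 - 28249\right) + 37 = 76040 + 37 = 76077$)
$Q{\left(- 9 \left(\left(0 - -1\right) - 5\right) \right)} + q = \left(-358 + \left(- 9 \left(\left(0 - -1\right) - 5\right)\right)^{2} - 330 \left(- 9 \left(\left(0 - -1\right) - 5\right)\right)\right) + 76077 = \left(-358 + \left(- 9 \left(\left(0 + 1\right) - 5\right)\right)^{2} - 330 \left(- 9 \left(\left(0 + 1\right) - 5\right)\right)\right) + 76077 = \left(-358 + \left(- 9 \left(1 - 5\right)\right)^{2} - 330 \left(- 9 \left(1 - 5\right)\right)\right) + 76077 = \left(-358 + \left(\left(-9\right) \left(-4\right)\right)^{2} - 330 \left(\left(-9\right) \left(-4\right)\right)\right) + 76077 = \left(-358 + 36^{2} - 11880\right) + 76077 = \left(-358 + 1296 - 11880\right) + 76077 = -10942 + 76077 = 65135$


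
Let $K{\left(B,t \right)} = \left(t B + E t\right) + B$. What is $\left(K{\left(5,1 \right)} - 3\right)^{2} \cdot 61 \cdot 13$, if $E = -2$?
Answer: $19825$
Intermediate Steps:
$K{\left(B,t \right)} = B - 2 t + B t$ ($K{\left(B,t \right)} = \left(t B - 2 t\right) + B = \left(B t - 2 t\right) + B = \left(- 2 t + B t\right) + B = B - 2 t + B t$)
$\left(K{\left(5,1 \right)} - 3\right)^{2} \cdot 61 \cdot 13 = \left(\left(5 - 2 + 5 \cdot 1\right) - 3\right)^{2} \cdot 61 \cdot 13 = \left(\left(5 - 2 + 5\right) - 3\right)^{2} \cdot 61 \cdot 13 = \left(8 - 3\right)^{2} \cdot 61 \cdot 13 = 5^{2} \cdot 61 \cdot 13 = 25 \cdot 61 \cdot 13 = 1525 \cdot 13 = 19825$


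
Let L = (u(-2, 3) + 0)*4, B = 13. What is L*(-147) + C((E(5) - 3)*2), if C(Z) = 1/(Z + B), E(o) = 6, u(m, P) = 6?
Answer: -67031/19 ≈ -3527.9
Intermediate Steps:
L = 24 (L = (6 + 0)*4 = 6*4 = 24)
C(Z) = 1/(13 + Z) (C(Z) = 1/(Z + 13) = 1/(13 + Z))
L*(-147) + C((E(5) - 3)*2) = 24*(-147) + 1/(13 + (6 - 3)*2) = -3528 + 1/(13 + 3*2) = -3528 + 1/(13 + 6) = -3528 + 1/19 = -67031/19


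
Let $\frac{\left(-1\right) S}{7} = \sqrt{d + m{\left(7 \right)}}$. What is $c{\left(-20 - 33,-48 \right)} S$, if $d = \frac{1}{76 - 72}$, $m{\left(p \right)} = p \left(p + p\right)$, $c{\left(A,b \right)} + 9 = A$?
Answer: $217 \sqrt{393} \approx 4301.9$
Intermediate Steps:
$c{\left(A,b \right)} = -9 + A$
$m{\left(p \right)} = 2 p^{2}$ ($m{\left(p \right)} = p 2 p = 2 p^{2}$)
$d = \frac{1}{4} \approx 0.25$
$S = - \frac{7 \sqrt{393}}{2}$ ($S = - 7 \sqrt{\frac{1}{4} + 2 \cdot 7^{2}} = - 7 \sqrt{\frac{1}{4} + 2 \cdot 49} = - 7 \sqrt{\frac{1}{4} + 98} = - 7 \sqrt{\frac{393}{4}} = - 7 \frac{\sqrt{393}}{2} = - \frac{7 \sqrt{393}}{2} \approx -69.385$)
$c{\left(-20 - 33,-48 \right)} S = \left(-9 - 53\right) \left(- \frac{7 \sqrt{393}}{2}\right) = - 62 \left(- \frac{7 \sqrt{393}}{2}\right) = 217 \sqrt{393}$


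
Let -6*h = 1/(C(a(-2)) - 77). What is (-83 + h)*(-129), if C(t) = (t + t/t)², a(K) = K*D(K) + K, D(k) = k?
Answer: 1456109/136 ≈ 10707.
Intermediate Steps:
a(K) = K + K² (a(K) = K*K + K = K² + K = K + K²)
C(t) = (1 + t)² (C(t) = (t + 1)² = (1 + t)²)
h = 1/408 (h = -1/(6*((1 - 2*(1 - 2))² - 77)) = -1/(6*((1 - 2*(-1))² - 77)) = -1/(6*((1 + 2)² - 77)) = -1/(6*(3² - 77)) = -1/(6*(9 - 77)) = -⅙/(-68) = -⅙*(-1/68) = 1/408 ≈ 0.0024510)
(-83 + h)*(-129) = (-83 + 1/408)*(-129) = -33863/408*(-129) = 1456109/136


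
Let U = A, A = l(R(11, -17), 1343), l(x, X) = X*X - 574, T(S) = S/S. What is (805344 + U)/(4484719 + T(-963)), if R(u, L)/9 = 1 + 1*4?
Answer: 2608419/4484720 ≈ 0.58162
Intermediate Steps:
R(u, L) = 45 (R(u, L) = 9*(1 + 1*4) = 9*(1 + 4) = 9*5 = 45)
T(S) = 1
l(x, X) = -574 + X² (l(x, X) = X² - 574 = -574 + X²)
A = 1803075 (A = -574 + 1343² = -574 + 1803649 = 1803075)
U = 1803075
(805344 + U)/(4484719 + T(-963)) = (805344 + 1803075)/(4484719 + 1) = 2608419/4484720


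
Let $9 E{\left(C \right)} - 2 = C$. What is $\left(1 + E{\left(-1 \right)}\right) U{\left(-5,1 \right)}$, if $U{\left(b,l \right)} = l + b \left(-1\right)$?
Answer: $\frac{20}{3} \approx 6.6667$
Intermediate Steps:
$E{\left(C \right)} = \frac{2}{9} + \frac{C}{9}$
$U{\left(b,l \right)} = l - b$
$\left(1 + E{\left(-1 \right)}\right) U{\left(-5,1 \right)} = \left(1 + \left(\frac{2}{9} + \frac{1}{9} \left(-1\right)\right)\right) \left(1 - -5\right) = \left(1 + \left(\frac{2}{9} - \frac{1}{9}\right)\right) \left(1 + 5\right) = \left(1 + \frac{1}{9}\right) 6 = \frac{10}{9} \cdot 6 = \frac{20}{3}$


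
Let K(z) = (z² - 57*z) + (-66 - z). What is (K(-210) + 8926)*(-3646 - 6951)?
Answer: -690288580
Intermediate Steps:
K(z) = -66 + z² - 58*z
(K(-210) + 8926)*(-3646 - 6951) = ((-66 + (-210)² - 58*(-210)) + 8926)*(-3646 - 6951) = ((-66 + 44100 + 12180) + 8926)*(-10597) = (56214 + 8926)*(-10597) = 65140*(-10597) = -690288580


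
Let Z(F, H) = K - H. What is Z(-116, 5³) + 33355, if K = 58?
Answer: 33288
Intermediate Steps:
Z(F, H) = 58 - H
Z(-116, 5³) + 33355 = (58 - 1*5³) + 33355 = (58 - 1*125) + 33355 = (58 - 125) + 33355 = -67 + 33355 = 33288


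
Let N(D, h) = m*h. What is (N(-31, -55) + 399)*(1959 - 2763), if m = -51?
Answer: -2576016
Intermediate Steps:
N(D, h) = -51*h
(N(-31, -55) + 399)*(1959 - 2763) = (-51*(-55) + 399)*(1959 - 2763) = (2805 + 399)*(-804) = 3204*(-804) = -2576016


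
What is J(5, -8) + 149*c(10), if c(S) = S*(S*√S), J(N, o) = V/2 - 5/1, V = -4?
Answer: -7 + 14900*√10 ≈ 47111.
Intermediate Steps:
J(N, o) = -7 (J(N, o) = -4/2 - 5/1 = -4*½ - 5*1 = -2 - 5 = -7)
c(S) = S^(5/2) (c(S) = S*S^(3/2) = S^(5/2))
J(5, -8) + 149*c(10) = -7 + 149*10^(5/2) = -7 + 149*(100*√10) = -7 + 14900*√10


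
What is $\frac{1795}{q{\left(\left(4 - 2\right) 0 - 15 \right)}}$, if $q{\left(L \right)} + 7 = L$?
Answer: $- \frac{1795}{22} \approx -81.591$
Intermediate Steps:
$q{\left(L \right)} = -7 + L$
$\frac{1795}{q{\left(\left(4 - 2\right) 0 - 15 \right)}} = \frac{1795}{-7 - \left(15 - \left(4 - 2\right) 0\right)} = \frac{1795}{-7 + \left(2 \cdot 0 - 15\right)} = \frac{1795}{-7 + \left(0 - 15\right)} = \frac{1795}{-7 - 15} = \frac{1795}{-22} = 1795 \left(- \frac{1}{22}\right) = - \frac{1795}{22}$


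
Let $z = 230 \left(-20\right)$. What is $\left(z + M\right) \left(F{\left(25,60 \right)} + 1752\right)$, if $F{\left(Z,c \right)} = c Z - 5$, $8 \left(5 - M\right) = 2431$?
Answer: $- \frac{127253177}{8} \approx -1.5907 \cdot 10^{7}$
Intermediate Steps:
$z = -4600$
$M = - \frac{2391}{8}$ ($M = 5 - \frac{2431}{8} = - \frac{2391}{8} \approx -298.88$)
$F{\left(Z,c \right)} = -5 + Z c$ ($F{\left(Z,c \right)} = Z c - 5 = -5 + Z c$)
$\left(z + M\right) \left(F{\left(25,60 \right)} + 1752\right) = \left(-4600 - \frac{2391}{8}\right) \left(\left(-5 + 25 \cdot 60\right) + 1752\right) = - \frac{39191 \left(\left(-5 + 1500\right) + 1752\right)}{8} = - \frac{39191 \left(1495 + 1752\right)}{8} = \left(- \frac{39191}{8}\right) 3247 = - \frac{127253177}{8}$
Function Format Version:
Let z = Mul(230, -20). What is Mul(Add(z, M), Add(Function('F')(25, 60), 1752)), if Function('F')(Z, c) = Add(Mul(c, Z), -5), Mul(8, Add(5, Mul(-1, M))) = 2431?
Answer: Rational(-127253177, 8) ≈ -1.5907e+7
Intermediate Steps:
z = -4600
M = Rational(-2391, 8) (M = Add(5, Mul(Rational(-1, 8), 2431)) = Add(5, Rational(-2431, 8)) = Rational(-2391, 8) ≈ -298.88)
Function('F')(Z, c) = Add(-5, Mul(Z, c)) (Function('F')(Z, c) = Add(Mul(Z, c), -5) = Add(-5, Mul(Z, c)))
Mul(Add(z, M), Add(Function('F')(25, 60), 1752)) = Mul(Add(-4600, Rational(-2391, 8)), Add(Add(-5, Mul(25, 60)), 1752)) = Mul(Rational(-39191, 8), Add(Add(-5, 1500), 1752)) = Mul(Rational(-39191, 8), Add(1495, 1752)) = Mul(Rational(-39191, 8), 3247) = Rational(-127253177, 8)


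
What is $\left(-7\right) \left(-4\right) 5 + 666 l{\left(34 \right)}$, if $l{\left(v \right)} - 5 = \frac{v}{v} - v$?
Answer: $-18508$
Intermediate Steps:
$l{\left(v \right)} = 6 - v$ ($l{\left(v \right)} = 5 - \left(v - \frac{v}{v}\right) = 5 - \left(-1 + v\right) = 6 - v$)
$\left(-7\right) \left(-4\right) 5 + 666 l{\left(34 \right)} = \left(-7\right) \left(-4\right) 5 + 666 \left(6 - 34\right) = 28 \cdot 5 + 666 \left(6 - 34\right) = 140 + 666 \left(-28\right) = 140 - 18648 = -18508$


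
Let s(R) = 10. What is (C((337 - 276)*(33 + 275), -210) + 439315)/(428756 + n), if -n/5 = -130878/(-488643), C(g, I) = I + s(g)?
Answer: 71523490315/69835987906 ≈ 1.0242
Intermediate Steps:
C(g, I) = 10 + I (C(g, I) = I + 10 = 10 + I)
n = -218130/162881 (n = -(-654390)/(-488643) = -(-654390)*(-1)/488643 = -5*43626/162881 = -218130/162881 ≈ -1.3392)
(C((337 - 276)*(33 + 275), -210) + 439315)/(428756 + n) = ((10 - 210) + 439315)/(428756 - 218130/162881) = (-200 + 439315)/(69835987906/162881) = 439115*(162881/69835987906) = 71523490315/69835987906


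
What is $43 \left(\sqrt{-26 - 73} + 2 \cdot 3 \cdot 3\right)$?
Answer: $774 + 129 i \sqrt{11} \approx 774.0 + 427.84 i$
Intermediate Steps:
$43 \left(\sqrt{-26 - 73} + 2 \cdot 3 \cdot 3\right) = 43 \left(\sqrt{-99} + 2 \cdot 9\right) = 43 \left(3 i \sqrt{11} + 18\right) = 43 \left(18 + 3 i \sqrt{11}\right) = 774 + 129 i \sqrt{11}$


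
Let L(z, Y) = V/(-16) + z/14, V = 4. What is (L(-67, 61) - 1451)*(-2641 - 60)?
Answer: 110117069/28 ≈ 3.9328e+6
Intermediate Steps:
L(z, Y) = -¼ + z/14 (L(z, Y) = 4/(-16) + z/14 = 4*(-1/16) + z*(1/14) = -¼ + z/14)
(L(-67, 61) - 1451)*(-2641 - 60) = ((-¼ + (1/14)*(-67)) - 1451)*(-2641 - 60) = ((-¼ - 67/14) - 1451)*(-2701) = (-141/28 - 1451)*(-2701) = -40769/28*(-2701) = 110117069/28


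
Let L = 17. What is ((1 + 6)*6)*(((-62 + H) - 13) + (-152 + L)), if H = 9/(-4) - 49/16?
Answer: -72345/8 ≈ -9043.1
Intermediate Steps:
H = -85/16 (H = 9*(-¼) - 49*1/16 = -9/4 - 49/16 = -85/16 ≈ -5.3125)
((1 + 6)*6)*(((-62 + H) - 13) + (-152 + L)) = ((1 + 6)*6)*(((-62 - 85/16) - 13) + (-152 + 17)) = (7*6)*((-1077/16 - 13) - 135) = 42*(-1285/16 - 135) = 42*(-3445/16) = -72345/8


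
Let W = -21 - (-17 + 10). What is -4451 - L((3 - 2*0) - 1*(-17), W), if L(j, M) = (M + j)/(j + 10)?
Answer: -22256/5 ≈ -4451.2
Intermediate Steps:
W = -14 (W = -21 - 1*(-7) = -21 + 7 = -14)
L(j, M) = (M + j)/(10 + j)
-4451 - L((3 - 2*0) - 1*(-17), W) = -4451 - (-14 + ((3 - 2*0) - 1*(-17)))/(10 + ((3 - 2*0) - 1*(-17))) = -4451 - (-14 + ((3 + 0) + 17))/(10 + ((3 + 0) + 17)) = -4451 - (-14 + (3 + 17))/(10 + (3 + 17)) = -4451 - (-14 + 20)/(10 + 20) = -4451 - 6/30 = -4451 - 1*⅕ = -4451 - ⅕ = -22256/5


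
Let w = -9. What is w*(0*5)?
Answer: 0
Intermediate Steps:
w*(0*5) = -0*5 = -9*0 = 0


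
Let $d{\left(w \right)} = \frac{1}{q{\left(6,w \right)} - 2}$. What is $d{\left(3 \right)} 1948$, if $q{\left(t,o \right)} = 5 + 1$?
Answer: $487$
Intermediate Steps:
$q{\left(t,o \right)} = 6$
$d{\left(w \right)} = \frac{1}{4}$ ($d{\left(w \right)} = \frac{1}{6 - 2} = \frac{1}{4}$)
$d{\left(3 \right)} 1948 = \frac{1}{4} \cdot 1948 = 487$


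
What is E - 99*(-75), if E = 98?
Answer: 7523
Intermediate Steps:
E - 99*(-75) = 98 - 99*(-75) = 98 + 7425 = 7523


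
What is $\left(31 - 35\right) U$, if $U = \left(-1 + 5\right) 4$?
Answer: $-64$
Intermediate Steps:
$U = 16$ ($U = 4 \cdot 4 = 16$)
$\left(31 - 35\right) U = \left(31 - 35\right) 16 = \left(-4\right) 16 = -64$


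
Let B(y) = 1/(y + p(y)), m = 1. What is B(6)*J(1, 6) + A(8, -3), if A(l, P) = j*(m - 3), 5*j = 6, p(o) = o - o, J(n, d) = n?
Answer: -67/30 ≈ -2.2333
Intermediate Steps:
p(o) = 0
j = 6/5 (j = (⅕)*6 = 6/5 ≈ 1.2000)
A(l, P) = -12/5 (A(l, P) = 6*(1 - 3)/5 = (6/5)*(-2) = -12/5)
B(y) = 1/y (B(y) = 1/(y + 0) = 1/y)
B(6)*J(1, 6) + A(8, -3) = 1/6 - 12/5 = (⅙)*1 - 12/5 = ⅙ - 12/5 = -67/30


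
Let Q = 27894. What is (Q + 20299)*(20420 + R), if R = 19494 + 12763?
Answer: 2538662661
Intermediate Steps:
R = 32257
(Q + 20299)*(20420 + R) = (27894 + 20299)*(20420 + 32257) = 48193*52677 = 2538662661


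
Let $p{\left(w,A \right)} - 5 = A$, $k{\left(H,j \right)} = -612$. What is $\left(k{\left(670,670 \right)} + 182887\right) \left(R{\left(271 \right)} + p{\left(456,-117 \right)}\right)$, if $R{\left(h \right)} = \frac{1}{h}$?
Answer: $- \frac{5532228525}{271} \approx -2.0414 \cdot 10^{7}$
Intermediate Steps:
$p{\left(w,A \right)} = 5 + A$
$\left(k{\left(670,670 \right)} + 182887\right) \left(R{\left(271 \right)} + p{\left(456,-117 \right)}\right) = \left(-612 + 182887\right) \left(\frac{1}{271} + \left(5 - 117\right)\right) = 182275 \left(\frac{1}{271} - 112\right) = 182275 \left(- \frac{30351}{271}\right) = - \frac{5532228525}{271}$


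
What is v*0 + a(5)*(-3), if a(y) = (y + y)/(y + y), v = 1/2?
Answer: -3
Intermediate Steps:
v = ½ ≈ 0.50000
a(y) = 1 (a(y) = (2*y)/((2*y)) = (2*y)*(1/(2*y)) = 1)
v*0 + a(5)*(-3) = (½)*0 + 1*(-3) = 0 - 3 = -3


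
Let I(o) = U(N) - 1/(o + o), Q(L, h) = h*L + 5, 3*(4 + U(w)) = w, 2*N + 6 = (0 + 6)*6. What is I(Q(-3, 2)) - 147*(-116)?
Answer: 34107/2 ≈ 17054.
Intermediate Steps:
N = 15 (N = -3 + ((0 + 6)*6)/2 = -3 + (6*6)/2 = -3 + (1/2)*36 = -3 + 18 = 15)
U(w) = -4 + w/3
Q(L, h) = 5 + L*h (Q(L, h) = L*h + 5 = 5 + L*h)
I(o) = 1 - 1/(2*o) (I(o) = (-4 + (1/3)*15) - 1/(o + o) = (-4 + 5) - 1/(2*o) = 1 - 1/(2*o))
I(Q(-3, 2)) - 147*(-116) = (-1/2 + (5 - 3*2))/(5 - 3*2) - 147*(-116) = (-1/2 + (5 - 6))/(5 - 6) + 17052 = (-1/2 - 1)/(-1) + 17052 = -1*(-3/2) + 17052 = 3/2 + 17052 = 34107/2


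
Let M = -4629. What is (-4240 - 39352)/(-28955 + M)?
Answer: 5449/4198 ≈ 1.2980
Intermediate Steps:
(-4240 - 39352)/(-28955 + M) = (-4240 - 39352)/(-28955 - 4629) = -43592/(-33584) = -43592*(-1/33584) = 5449/4198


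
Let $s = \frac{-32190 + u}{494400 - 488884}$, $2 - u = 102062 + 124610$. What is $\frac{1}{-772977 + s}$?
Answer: $- \frac{197}{152285714} \approx -1.2936 \cdot 10^{-6}$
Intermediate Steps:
$u = -226670$ ($u = 2 - \left(102062 + 124610\right) = 2 - 226672 = -226670$)
$s = - \frac{9245}{197}$ ($s = \frac{-32190 - 226670}{494400 - 488884} = - \frac{258860}{5516} = \left(-258860\right) \frac{1}{5516} = - \frac{9245}{197} \approx -46.929$)
$\frac{1}{-772977 + s} = \frac{1}{-772977 - \frac{9245}{197}} = \frac{1}{- \frac{152285714}{197}} = - \frac{197}{152285714}$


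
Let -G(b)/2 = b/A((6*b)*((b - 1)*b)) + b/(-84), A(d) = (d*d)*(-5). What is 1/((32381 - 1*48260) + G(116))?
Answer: -13004995248000/206470400984687993 ≈ -6.2987e-5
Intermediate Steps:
A(d) = -5*d**2 (A(d) = d**2*(-5) = -5*d**2)
G(b) = b/42 + 1/(90*b**3*(-1 + b)**2) (G(b) = -2*(b/((-5*36*b**4*(b - 1)**2)) + b/(-84)) = -2*(b/((-5*36*b**4*(-1 + b)**2)) + b*(-1/84)) = -2*(b/((-5*36*b**4*(-1 + b)**2)) - b/84) = -2*(b/((-180*b**4*(-1 + b)**2)) - b/84) = -2*(b*(-1/(180*b**4*(-1 + b)**2)) - b/84) = -2*(-1/(180*b**3*(-1 + b)**2) - b/84) = -2*(-b/84 - 1/(180*b**3*(-1 + b)**2)) = b/42 + 1/(90*b**3*(-1 + b)**2))
1/((32381 - 1*48260) + G(116)) = 1/((32381 - 1*48260) + ((1/42)*116 + (1/90)/(116**3*(-1 + 116)**2))) = 1/((32381 - 48260) + (58/21 + (1/90)*(1/1560896)/115**2)) = 1/(-15879 + (58/21 + (1/90)*(1/1560896)*(1/13225))) = 1/(-15879 + (58/21 + 1/1857856464000)) = 1/(-15879 + 35918558304007/13004995248000) = 1/(-206470400984687993/13004995248000) = -13004995248000/206470400984687993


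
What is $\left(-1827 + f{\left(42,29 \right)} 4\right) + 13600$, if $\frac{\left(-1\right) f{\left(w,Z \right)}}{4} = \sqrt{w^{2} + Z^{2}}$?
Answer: $11773 - 16 \sqrt{2605} \approx 10956.0$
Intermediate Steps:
$f{\left(w,Z \right)} = - 4 \sqrt{Z^{2} + w^{2}}$ ($f{\left(w,Z \right)} = - 4 \sqrt{w^{2} + Z^{2}} = - 4 \sqrt{Z^{2} + w^{2}}$)
$\left(-1827 + f{\left(42,29 \right)} 4\right) + 13600 = \left(-1827 + - 4 \sqrt{29^{2} + 42^{2}} \cdot 4\right) + 13600 = \left(-1827 + - 4 \sqrt{841 + 1764} \cdot 4\right) + 13600 = \left(-1827 + - 4 \sqrt{2605} \cdot 4\right) + 13600 = \left(-1827 - 16 \sqrt{2605}\right) + 13600 = 11773 - 16 \sqrt{2605}$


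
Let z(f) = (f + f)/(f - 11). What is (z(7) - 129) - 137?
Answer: -539/2 ≈ -269.50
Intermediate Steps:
z(f) = 2*f/(-11 + f) (z(f) = (2*f)/(-11 + f) = 2*f/(-11 + f))
(z(7) - 129) - 137 = (2*7/(-11 + 7) - 129) - 137 = (2*7/(-4) - 129) - 137 = (2*7*(-¼) - 129) - 137 = (-7/2 - 129) - 137 = -265/2 - 137 = -539/2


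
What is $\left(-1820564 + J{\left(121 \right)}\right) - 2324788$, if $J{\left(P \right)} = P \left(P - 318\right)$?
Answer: $-4169189$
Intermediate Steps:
$J{\left(P \right)} = P \left(-318 + P\right)$
$\left(-1820564 + J{\left(121 \right)}\right) - 2324788 = \left(-1820564 + 121 \left(-318 + 121\right)\right) - 2324788 = \left(-1820564 + 121 \left(-197\right)\right) - 2324788 = \left(-1820564 - 23837\right) - 2324788 = -1844401 - 2324788 = -4169189$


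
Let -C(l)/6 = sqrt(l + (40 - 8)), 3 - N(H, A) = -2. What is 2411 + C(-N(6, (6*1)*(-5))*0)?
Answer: 2411 - 24*sqrt(2) ≈ 2377.1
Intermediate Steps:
N(H, A) = 5 (N(H, A) = 3 - 1*(-2) = 3 + 2 = 5)
C(l) = -6*sqrt(32 + l) (C(l) = -6*sqrt(l + (40 - 8)) = -6*sqrt(l + 32) = -6*sqrt(32 + l))
2411 + C(-N(6, (6*1)*(-5))*0) = 2411 - 6*sqrt(32 - 1*5*0) = 2411 - 6*sqrt(32 - 5*0) = 2411 - 6*sqrt(32 + 0) = 2411 - 24*sqrt(2)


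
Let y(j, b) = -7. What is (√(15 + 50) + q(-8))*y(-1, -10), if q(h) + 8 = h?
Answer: 112 - 7*√65 ≈ 55.564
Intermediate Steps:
q(h) = -8 + h
(√(15 + 50) + q(-8))*y(-1, -10) = (√(15 + 50) + (-8 - 8))*(-7) = (√65 - 16)*(-7) = (-16 + √65)*(-7) = 112 - 7*√65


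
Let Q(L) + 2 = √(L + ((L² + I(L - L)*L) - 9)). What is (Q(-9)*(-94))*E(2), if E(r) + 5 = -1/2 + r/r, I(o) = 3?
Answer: 1692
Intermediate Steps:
E(r) = -9/2 (E(r) = -5 + (-1/2 + r/r) = -5 + (-1*½ + 1) = -5 + (-½ + 1) = -5 + ½ = -9/2)
Q(L) = -2 + √(-9 + L² + 4*L) (Q(L) = -2 + √(L + ((L² + 3*L) - 9)) = -2 + √(L + (-9 + L² + 3*L)) = -2 + √(-9 + L² + 4*L))
(Q(-9)*(-94))*E(2) = ((-2 + √(-9 + (-9)² + 4*(-9)))*(-94))*(-9/2) = ((-2 + √(-9 + 81 - 36))*(-94))*(-9/2) = ((-2 + √36)*(-94))*(-9/2) = ((-2 + 6)*(-94))*(-9/2) = (4*(-94))*(-9/2) = -376*(-9/2) = 1692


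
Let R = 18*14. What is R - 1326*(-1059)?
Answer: 1404486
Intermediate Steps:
R = 252
R - 1326*(-1059) = 252 - 1326*(-1059) = 252 + 1404234 = 1404486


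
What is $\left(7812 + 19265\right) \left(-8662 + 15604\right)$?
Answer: $187968534$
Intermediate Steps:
$\left(7812 + 19265\right) \left(-8662 + 15604\right) = 27077 \cdot 6942 = 187968534$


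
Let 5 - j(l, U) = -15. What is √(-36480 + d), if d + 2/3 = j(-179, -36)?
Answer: I*√328146/3 ≈ 190.95*I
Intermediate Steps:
j(l, U) = 20 (j(l, U) = 5 - 1*(-15) = 5 + 15 = 20)
d = 58/3 (d = -⅔ + 20 = 58/3 ≈ 19.333)
√(-36480 + d) = √(-36480 + 58/3) = √(-109382/3) = I*√328146/3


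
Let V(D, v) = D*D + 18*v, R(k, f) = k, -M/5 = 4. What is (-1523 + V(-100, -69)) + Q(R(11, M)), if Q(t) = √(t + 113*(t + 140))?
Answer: 7235 + √17074 ≈ 7365.7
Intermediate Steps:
M = -20 (M = -5*4 = -20)
V(D, v) = D² + 18*v
Q(t) = √(15820 + 114*t) (Q(t) = √(t + 113*(140 + t)) = √(t + (15820 + 113*t)) = √(15820 + 114*t))
(-1523 + V(-100, -69)) + Q(R(11, M)) = (-1523 + ((-100)² + 18*(-69))) + √(15820 + 114*11) = (-1523 + (10000 - 1242)) + √(15820 + 1254) = (-1523 + 8758) + √17074 = 7235 + √17074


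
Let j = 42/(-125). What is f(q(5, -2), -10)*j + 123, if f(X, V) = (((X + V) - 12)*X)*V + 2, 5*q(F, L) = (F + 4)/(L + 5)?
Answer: 49491/625 ≈ 79.186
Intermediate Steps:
q(F, L) = (4 + F)/(5*(5 + L)) (q(F, L) = ((F + 4)/(L + 5))/5 = ((4 + F)/(5 + L))/5 = (4 + F)/(5*(5 + L)))
j = -42/125 (j = 42*(-1/125) = -42/125 ≈ -0.33600)
f(X, V) = 2 + V*X*(-12 + V + X) (f(X, V) = (((V + X) - 12)*X)*V + 2 = ((-12 + V + X)*X)*V + 2 = (X*(-12 + V + X))*V + 2 = V*X*(-12 + V + X) + 2 = 2 + V*X*(-12 + V + X))
f(q(5, -2), -10)*j + 123 = (2 - 10*(4 + 5)**2/(25*(5 - 2)**2) + ((4 + 5)/(5*(5 - 2)))*(-10)**2 - 12*(-10)*(4 + 5)/(5*(5 - 2)))*(-42/125) + 123 = (2 - 10*((1/5)*9/3)**2 + ((1/5)*9/3)*100 - 12*(-10)*(1/5)*9/3)*(-42/125) + 123 = (2 - 10*((1/5)*(1/3)*9)**2 + ((1/5)*(1/3)*9)*100 - 12*(-10)*(1/5)*(1/3)*9)*(-42/125) + 123 = (2 - 10*(3/5)**2 + (3/5)*100 - 12*(-10)*3/5)*(-42/125) + 123 = (2 - 10*9/25 + 60 + 72)*(-42/125) + 123 = (2 - 18/5 + 60 + 72)*(-42/125) + 123 = (652/5)*(-42/125) + 123 = -27384/625 + 123 = 49491/625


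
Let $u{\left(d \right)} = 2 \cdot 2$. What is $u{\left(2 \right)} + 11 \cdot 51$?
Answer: $565$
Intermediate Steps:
$u{\left(d \right)} = 4$
$u{\left(2 \right)} + 11 \cdot 51 = 4 + 11 \cdot 51 = 4 + 561 = 565$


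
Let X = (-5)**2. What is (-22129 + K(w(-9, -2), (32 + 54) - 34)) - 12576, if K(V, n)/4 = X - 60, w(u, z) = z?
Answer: -34845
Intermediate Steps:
X = 25
K(V, n) = -140 (K(V, n) = 4*(25 - 60) = 4*(-35) = -140)
(-22129 + K(w(-9, -2), (32 + 54) - 34)) - 12576 = (-22129 - 140) - 12576 = -22269 - 12576 = -34845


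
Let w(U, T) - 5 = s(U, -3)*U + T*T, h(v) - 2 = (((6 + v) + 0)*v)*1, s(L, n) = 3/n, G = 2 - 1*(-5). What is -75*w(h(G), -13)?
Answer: -6075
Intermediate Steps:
G = 7 (G = 2 + 5 = 7)
h(v) = 2 + v*(6 + v) (h(v) = 2 + (((6 + v) + 0)*v)*1 = 2 + ((6 + v)*v)*1 = 2 + (v*(6 + v))*1 = 2 + v*(6 + v))
w(U, T) = 5 + T² - U (w(U, T) = 5 + ((3/(-3))*U + T*T) = 5 + ((3*(-⅓))*U + T²) = 5 + (-U + T²) = 5 + (T² - U) = 5 + T² - U)
-75*w(h(G), -13) = -75*(5 + (-13)² - (2 + 7² + 6*7)) = -75*(5 + 169 - (2 + 49 + 42)) = -75*(5 + 169 - 1*93) = -75*(5 + 169 - 93) = -75*81 = -6075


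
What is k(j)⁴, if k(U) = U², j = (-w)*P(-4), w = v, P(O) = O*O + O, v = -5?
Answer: 167961600000000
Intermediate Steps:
P(O) = O + O² (P(O) = O² + O = O + O²)
w = -5
j = 60 (j = (-1*(-5))*(-4*(1 - 4)) = 5*(-4*(-3)) = 5*12 = 60)
k(j)⁴ = (60²)⁴ = 3600⁴ = 167961600000000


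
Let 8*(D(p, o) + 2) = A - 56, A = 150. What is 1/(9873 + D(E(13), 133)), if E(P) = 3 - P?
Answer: 4/39531 ≈ 0.00010119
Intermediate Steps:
D(p, o) = 39/4 (D(p, o) = -2 + (150 - 56)/8 = -2 + (⅛)*94 = -2 + 47/4 = 39/4)
1/(9873 + D(E(13), 133)) = 1/(9873 + 39/4) = 1/(39531/4) = 4/39531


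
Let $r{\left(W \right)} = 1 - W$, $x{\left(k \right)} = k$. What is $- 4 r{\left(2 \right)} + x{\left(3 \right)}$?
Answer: $7$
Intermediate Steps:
$- 4 r{\left(2 \right)} + x{\left(3 \right)} = - 4 \left(1 - 2\right) + 3 = \left(-4\right) \left(-1\right) + 3 = 4 + 3 = 7$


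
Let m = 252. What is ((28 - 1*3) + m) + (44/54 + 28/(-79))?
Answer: 591823/2133 ≈ 277.46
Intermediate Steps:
((28 - 1*3) + m) + (44/54 + 28/(-79)) = ((28 - 1*3) + 252) + (44/54 + 28/(-79)) = ((28 - 3) + 252) + (44*(1/54) + 28*(-1/79)) = (25 + 252) + (22/27 - 28/79) = 277 + 982/2133 = 591823/2133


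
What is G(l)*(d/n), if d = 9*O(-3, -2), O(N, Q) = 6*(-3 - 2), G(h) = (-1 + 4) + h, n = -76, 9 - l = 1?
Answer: 1485/38 ≈ 39.079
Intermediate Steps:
l = 8 (l = 9 - 1*1 = 9 - 1 = 8)
G(h) = 3 + h
O(N, Q) = -30 (O(N, Q) = 6*(-5) = -30)
d = -270 (d = 9*(-30) = -270)
G(l)*(d/n) = (3 + 8)*(-270/(-76)) = 11*(-270*(-1/76)) = 11*(135/38) = 1485/38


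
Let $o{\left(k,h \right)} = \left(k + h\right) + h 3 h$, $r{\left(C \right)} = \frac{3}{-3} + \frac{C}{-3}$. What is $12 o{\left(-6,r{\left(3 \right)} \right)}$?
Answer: $48$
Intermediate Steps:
$r{\left(C \right)} = -1 - \frac{C}{3}$ ($r{\left(C \right)} = 3 \left(- \frac{1}{3}\right) + C \left(- \frac{1}{3}\right) = -1 - \frac{C}{3}$)
$o{\left(k,h \right)} = h + k + 3 h^{2}$ ($o{\left(k,h \right)} = \left(h + k\right) + 3 h h = \left(h + k\right) + 3 h^{2} = h + k + 3 h^{2}$)
$12 o{\left(-6,r{\left(3 \right)} \right)} = 12 \left(\left(-1 - 1\right) - 6 + 3 \left(-1 - 1\right)^{2}\right) = 12 \left(-2 - 6 + 3 \left(-2\right)^{2}\right) = 12 \left(-2 - 6 + 3 \cdot 4\right) = 12 \left(-2 - 6 + 12\right) = 12 \cdot 4 = 48$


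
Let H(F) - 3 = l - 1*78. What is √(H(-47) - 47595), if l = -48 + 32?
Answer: I*√47686 ≈ 218.37*I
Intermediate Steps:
l = -16
H(F) = -91 (H(F) = 3 + (-16 - 1*78) = 3 + (-16 - 78) = 3 - 94 = -91)
√(H(-47) - 47595) = √(-91 - 47595) = √(-47686) = I*√47686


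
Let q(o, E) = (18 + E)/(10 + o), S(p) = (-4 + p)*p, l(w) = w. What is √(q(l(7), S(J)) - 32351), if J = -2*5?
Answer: I*√9346753/17 ≈ 179.84*I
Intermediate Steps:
J = -10
S(p) = p*(-4 + p)
q(o, E) = (18 + E)/(10 + o)
√(q(l(7), S(J)) - 32351) = √((18 - 10*(-4 - 10))/(10 + 7) - 32351) = √((18 - 10*(-14))/17 - 32351) = √((18 + 140)/17 - 32351) = √((1/17)*158 - 32351) = √(158/17 - 32351) = √(-549809/17) = I*√9346753/17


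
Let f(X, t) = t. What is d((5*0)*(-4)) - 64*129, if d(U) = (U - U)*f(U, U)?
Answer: -8256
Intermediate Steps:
d(U) = 0 (d(U) = (U - U)*U = 0*U = 0)
d((5*0)*(-4)) - 64*129 = 0 - 64*129 = 0 - 8256 = -8256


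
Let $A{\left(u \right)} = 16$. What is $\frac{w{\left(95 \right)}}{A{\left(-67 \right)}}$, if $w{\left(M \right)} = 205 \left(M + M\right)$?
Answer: $\frac{19475}{8} \approx 2434.4$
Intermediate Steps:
$w{\left(M \right)} = 410 M$ ($w{\left(M \right)} = 205 \cdot 2 M = 410 M$)
$\frac{w{\left(95 \right)}}{A{\left(-67 \right)}} = \frac{410 \cdot 95}{16} = 38950 \cdot \frac{1}{16} = \frac{19475}{8}$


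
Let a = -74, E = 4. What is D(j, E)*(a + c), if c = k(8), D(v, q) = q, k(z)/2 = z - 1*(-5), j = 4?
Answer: -192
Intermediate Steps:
k(z) = 10 + 2*z (k(z) = 2*(z - 1*(-5)) = 2*(z + 5) = 2*(5 + z) = 10 + 2*z)
c = 26 (c = 10 + 2*8 = 10 + 16 = 26)
D(j, E)*(a + c) = 4*(-74 + 26) = 4*(-48) = -192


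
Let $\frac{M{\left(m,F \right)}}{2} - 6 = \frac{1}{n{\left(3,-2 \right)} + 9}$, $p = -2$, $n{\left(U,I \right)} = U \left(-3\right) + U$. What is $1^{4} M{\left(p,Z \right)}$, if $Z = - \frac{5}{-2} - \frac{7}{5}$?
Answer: $\frac{38}{3} \approx 12.667$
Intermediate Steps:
$n{\left(U,I \right)} = - 2 U$ ($n{\left(U,I \right)} = - 3 U + U = - 2 U$)
$Z = \frac{11}{10}$ ($Z = \left(-5\right) \left(- \frac{1}{2}\right) - \frac{7}{5} = \frac{5}{2} - \frac{7}{5} = \frac{11}{10} \approx 1.1$)
$M{\left(m,F \right)} = \frac{38}{3}$ ($M{\left(m,F \right)} = 12 + \frac{2}{\left(-2\right) 3 + 9} = 12 + \frac{2}{-6 + 9} = 12 + \frac{2}{3} = \frac{38}{3}$)
$1^{4} M{\left(p,Z \right)} = 1^{4} \cdot \frac{38}{3} = 1 \cdot \frac{38}{3} = \frac{38}{3}$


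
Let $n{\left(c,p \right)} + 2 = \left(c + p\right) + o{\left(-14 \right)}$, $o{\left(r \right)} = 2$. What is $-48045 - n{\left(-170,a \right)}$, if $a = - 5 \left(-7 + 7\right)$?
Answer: $-47875$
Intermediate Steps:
$a = 0$ ($a = \left(-5\right) 0 = 0$)
$n{\left(c,p \right)} = c + p$ ($n{\left(c,p \right)} = -2 + \left(\left(c + p\right) + 2\right) = -2 + \left(2 + c + p\right) = c + p$)
$-48045 - n{\left(-170,a \right)} = -48045 - \left(-170 + 0\right) = -48045 - -170 = -48045 + 170 = -47875$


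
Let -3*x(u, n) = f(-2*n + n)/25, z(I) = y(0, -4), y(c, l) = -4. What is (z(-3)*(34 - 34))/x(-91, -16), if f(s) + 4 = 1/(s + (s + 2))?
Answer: 0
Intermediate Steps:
z(I) = -4
f(s) = -4 + 1/(2 + 2*s) (f(s) = -4 + 1/(s + (s + 2)) = -4 + 1/(s + (2 + s)) = -4 + 1/(2 + 2*s))
x(u, n) = -(-7 + 8*n)/(150*(1 - n)) (x(u, n) = -(-7 - 8*(-2*n + n))/(2*(1 + (-2*n + n)))/(3*25) = -(-7 - (-8)*n)/(2*(1 - n))/(3*25) = -(-7 + 8*n)/(2*(1 - n))/(3*25) = -(-7 + 8*n)/(150*(1 - n)))
(z(-3)*(34 - 34))/x(-91, -16) = (-4*(34 - 34))/(((-7 + 8*(-16))/(150*(-1 - 16)))) = (-4*0)/(((1/150)*(-7 - 128)/(-17))) = 0/(((1/150)*(-1/17)*(-135))) = 0/(9/170) = 0*(170/9) = 0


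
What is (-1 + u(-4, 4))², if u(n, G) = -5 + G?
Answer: 4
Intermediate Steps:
(-1 + u(-4, 4))² = (-1 + (-5 + 4))² = (-1 - 1)² = (-2)² = 4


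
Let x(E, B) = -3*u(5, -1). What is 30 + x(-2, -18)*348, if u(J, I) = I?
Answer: 1074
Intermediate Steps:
x(E, B) = 3 (x(E, B) = -3*(-1) = 3)
30 + x(-2, -18)*348 = 30 + 3*348 = 30 + 1044 = 1074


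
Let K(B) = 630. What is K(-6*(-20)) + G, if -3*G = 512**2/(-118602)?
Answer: 112209962/177903 ≈ 630.74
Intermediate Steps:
G = 131072/177903 (G = -512**2/(3*(-118602)) = -262144*(-1)/(3*118602) = -1/3*(-131072/59301) = 131072/177903 ≈ 0.73676)
K(-6*(-20)) + G = 630 + 131072/177903 = 112209962/177903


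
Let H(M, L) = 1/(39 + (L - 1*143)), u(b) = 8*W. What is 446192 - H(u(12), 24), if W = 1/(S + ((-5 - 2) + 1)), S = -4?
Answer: 35695361/80 ≈ 4.4619e+5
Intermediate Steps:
W = -⅒ (W = 1/(-4 + ((-5 - 2) + 1)) = 1/(-4 + (-7 + 1)) = 1/(-4 - 6) = 1/(-10) = -⅒ ≈ -0.10000)
u(b) = -⅘ (u(b) = 8*(-⅒) = -⅘)
H(M, L) = 1/(-104 + L) (H(M, L) = 1/(39 + (L - 143)) = 1/(39 + (-143 + L)) = 1/(-104 + L))
446192 - H(u(12), 24) = 446192 - 1/(-104 + 24) = 446192 - 1/(-80) = 446192 - 1*(-1/80) = 446192 + 1/80 = 35695361/80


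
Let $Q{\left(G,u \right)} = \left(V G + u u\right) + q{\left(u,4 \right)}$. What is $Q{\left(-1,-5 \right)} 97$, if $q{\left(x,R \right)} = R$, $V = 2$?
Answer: $2619$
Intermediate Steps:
$Q{\left(G,u \right)} = 4 + u^{2} + 2 G$ ($Q{\left(G,u \right)} = \left(2 G + u u\right) + 4 = \left(2 G + u^{2}\right) + 4 = \left(u^{2} + 2 G\right) + 4 = 4 + u^{2} + 2 G$)
$Q{\left(-1,-5 \right)} 97 = \left(4 + \left(-5\right)^{2} + 2 \left(-1\right)\right) 97 = \left(4 + 25 - 2\right) 97 = 27 \cdot 97 = 2619$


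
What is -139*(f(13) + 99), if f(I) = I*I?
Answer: -37252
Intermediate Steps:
f(I) = I**2
-139*(f(13) + 99) = -139*(13**2 + 99) = -139*(169 + 99) = -139*268 = -37252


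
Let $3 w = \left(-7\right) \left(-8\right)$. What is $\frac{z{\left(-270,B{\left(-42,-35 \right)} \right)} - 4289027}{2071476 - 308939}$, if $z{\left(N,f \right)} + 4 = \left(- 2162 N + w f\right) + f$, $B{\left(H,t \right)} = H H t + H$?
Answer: $- \frac{4920337}{1762537} \approx -2.7916$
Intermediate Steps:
$w = \frac{56}{3}$ ($w = \frac{\left(-7\right) \left(-8\right)}{3} = \frac{1}{3} \cdot 56 = \frac{56}{3} \approx 18.667$)
$B{\left(H,t \right)} = H + t H^{2}$ ($B{\left(H,t \right)} = H^{2} t + H = t H^{2} + H = H + t H^{2}$)
$z{\left(N,f \right)} = -4 - 2162 N + \frac{59 f}{3}$ ($z{\left(N,f \right)} = -4 + \left(\left(- 2162 N + \frac{56 f}{3}\right) + f\right) = -4 - \left(2162 N - \frac{59 f}{3}\right) = -4 - 2162 N + \frac{59 f}{3}$)
$\frac{z{\left(-270,B{\left(-42,-35 \right)} \right)} - 4289027}{2071476 - 308939} = \frac{\left(-4 - -583740 + \frac{59 \left(- 42 \left(1 - -1470\right)\right)}{3}\right) - 4289027}{2071476 - 308939} = \frac{\left(-4 + 583740 + \frac{59 \left(- 42 \left(1 + 1470\right)\right)}{3}\right) - 4289027}{1762537} = \left(\left(-4 + 583740 + \frac{59 \left(\left(-42\right) 1471\right)}{3}\right) - 4289027\right) \frac{1}{1762537} = \left(\left(-4 + 583740 + \frac{59}{3} \left(-61782\right)\right) - 4289027\right) \frac{1}{1762537} = \left(\left(-4 + 583740 - 1215046\right) - 4289027\right) \frac{1}{1762537} = \left(-631310 - 4289027\right) \frac{1}{1762537} = \left(-4920337\right) \frac{1}{1762537} = - \frac{4920337}{1762537}$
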